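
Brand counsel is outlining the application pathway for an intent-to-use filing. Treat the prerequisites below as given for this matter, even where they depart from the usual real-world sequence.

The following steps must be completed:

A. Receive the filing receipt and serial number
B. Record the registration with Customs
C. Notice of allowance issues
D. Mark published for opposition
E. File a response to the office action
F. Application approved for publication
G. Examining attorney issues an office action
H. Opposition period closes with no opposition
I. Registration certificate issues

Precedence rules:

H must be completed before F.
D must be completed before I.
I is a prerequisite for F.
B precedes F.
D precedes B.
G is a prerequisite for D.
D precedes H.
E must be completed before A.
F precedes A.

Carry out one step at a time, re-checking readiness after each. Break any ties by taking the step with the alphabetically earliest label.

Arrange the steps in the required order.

C, E and G have no prerequisites; C has the earlier label, so C is first.
Now E and G have their prerequisites met. E has the earlier label, so E next.
Next only G has its prerequisites met → G.
Next only D has its prerequisites met → D.
B, H and I are all available; B has the earlier label → B.
Ready: H and I. H has the earlier label → H.
Next only I has its prerequisites met → I.
F needed B, H and I, now all done → F.
That leaves A as the only ready step → A.

C, E, G, D, B, H, I, F, A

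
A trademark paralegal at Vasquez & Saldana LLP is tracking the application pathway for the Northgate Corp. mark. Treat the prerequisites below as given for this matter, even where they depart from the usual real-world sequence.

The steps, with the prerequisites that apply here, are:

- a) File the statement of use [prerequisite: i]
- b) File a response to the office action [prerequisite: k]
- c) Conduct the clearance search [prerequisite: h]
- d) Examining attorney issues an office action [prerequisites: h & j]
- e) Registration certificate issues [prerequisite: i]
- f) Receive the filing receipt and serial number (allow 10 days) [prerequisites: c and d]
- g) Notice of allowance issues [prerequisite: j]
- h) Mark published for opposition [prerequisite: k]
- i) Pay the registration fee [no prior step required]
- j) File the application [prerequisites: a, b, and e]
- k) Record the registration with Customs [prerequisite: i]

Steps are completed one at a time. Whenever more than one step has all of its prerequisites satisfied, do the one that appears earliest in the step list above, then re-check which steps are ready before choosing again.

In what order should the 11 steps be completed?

i a e k b h c j d f g

Only i has no prerequisites, so it is first.
Now a, e and k have their prerequisites met. a is listed earlier, so a next.
Ready: e and k. e is listed earlier → e.
That leaves k as the only ready step → k.
Now b and h have their prerequisites met. b is listed earlier, so b next.
j now also ready, so the ready set is {h, j}; h is listed earlier → h.
c now also ready, so the ready set is {c, j}; c is listed earlier → c.
Next only j has its prerequisites met → j.
d and g are both available; d is listed earlier → d.
f and g are both available; f is listed earlier → f.
g needed j, now all done → g.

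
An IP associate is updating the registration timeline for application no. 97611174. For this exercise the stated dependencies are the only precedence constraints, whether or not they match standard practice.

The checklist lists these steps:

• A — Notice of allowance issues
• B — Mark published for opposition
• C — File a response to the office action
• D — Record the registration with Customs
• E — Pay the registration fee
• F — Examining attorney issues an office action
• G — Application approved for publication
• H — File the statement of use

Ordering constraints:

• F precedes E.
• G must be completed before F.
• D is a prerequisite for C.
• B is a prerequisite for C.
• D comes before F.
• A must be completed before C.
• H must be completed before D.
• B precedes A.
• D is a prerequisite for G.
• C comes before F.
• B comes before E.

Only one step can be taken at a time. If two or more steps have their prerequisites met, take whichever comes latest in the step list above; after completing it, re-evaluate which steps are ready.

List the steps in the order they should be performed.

H → D → G → B → A → C → F → E

Nothing is required for H and B. H is listed later → H first.
Now D and B have their prerequisites met. D is listed later, so D next.
G and B are both available; G is listed later → G.
Next only B has its prerequisites met → B.
A needed B, now all done → A.
C needed D, B and A, now all done → C.
Next only F has its prerequisites met → F.
E needed F and B, now all done → E.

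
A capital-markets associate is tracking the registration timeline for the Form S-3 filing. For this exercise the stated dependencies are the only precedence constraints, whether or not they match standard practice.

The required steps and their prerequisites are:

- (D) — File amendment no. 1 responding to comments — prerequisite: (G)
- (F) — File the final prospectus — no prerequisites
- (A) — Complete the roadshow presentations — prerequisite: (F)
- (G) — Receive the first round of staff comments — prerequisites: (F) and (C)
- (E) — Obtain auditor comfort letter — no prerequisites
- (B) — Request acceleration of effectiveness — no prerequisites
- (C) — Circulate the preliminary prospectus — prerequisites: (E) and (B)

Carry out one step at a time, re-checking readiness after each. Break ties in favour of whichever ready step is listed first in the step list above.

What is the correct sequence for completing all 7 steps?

(F), (E) and (B) have no prerequisites; (F) is listed earlier, so (F) is first.
(A), (E) and (B) are all available; (A) is listed earlier → (A).
Ready: (E) and (B). (E) is listed earlier → (E).
(B) is the only step now ready → (B).
That leaves (C) as the only ready step → (C).
(G) needed (F) and (C), now all done → (G).
Next only (D) has its prerequisites met → (D).

(F), (A), (E), (B), (C), (G), (D)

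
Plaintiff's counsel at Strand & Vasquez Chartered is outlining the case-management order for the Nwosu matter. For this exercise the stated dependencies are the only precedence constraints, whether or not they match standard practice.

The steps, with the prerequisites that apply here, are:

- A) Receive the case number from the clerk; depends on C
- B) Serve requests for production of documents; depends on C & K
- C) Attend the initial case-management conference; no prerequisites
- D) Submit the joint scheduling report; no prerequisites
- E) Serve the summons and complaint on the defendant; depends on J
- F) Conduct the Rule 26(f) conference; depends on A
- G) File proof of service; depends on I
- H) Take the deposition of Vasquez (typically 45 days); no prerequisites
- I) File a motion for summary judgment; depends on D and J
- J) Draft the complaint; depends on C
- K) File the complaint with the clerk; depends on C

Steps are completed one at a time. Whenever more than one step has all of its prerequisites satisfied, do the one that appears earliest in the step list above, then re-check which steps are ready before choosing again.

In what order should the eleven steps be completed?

C → A → D → F → H → J → E → I → G → K → B

C, D and H have no prerequisites; C is listed earlier, so C is first.
A, D, H, J and K are all available; A is listed earlier → A.
F now also ready, so the ready set is {D, F, H, J, K}; D is listed earlier → D.
F, H, J and K are all available; F is listed earlier → F.
Now H, J and K have their prerequisites met. H is listed earlier, so H next.
Now J and K have their prerequisites met. J is listed earlier, so J next.
Ready: E, I and K. E is listed earlier → E.
Now I and K have their prerequisites met. I is listed earlier, so I next.
G and K are both available; G is listed earlier → G.
Next only K has its prerequisites met → K.
B is the only step now ready → B.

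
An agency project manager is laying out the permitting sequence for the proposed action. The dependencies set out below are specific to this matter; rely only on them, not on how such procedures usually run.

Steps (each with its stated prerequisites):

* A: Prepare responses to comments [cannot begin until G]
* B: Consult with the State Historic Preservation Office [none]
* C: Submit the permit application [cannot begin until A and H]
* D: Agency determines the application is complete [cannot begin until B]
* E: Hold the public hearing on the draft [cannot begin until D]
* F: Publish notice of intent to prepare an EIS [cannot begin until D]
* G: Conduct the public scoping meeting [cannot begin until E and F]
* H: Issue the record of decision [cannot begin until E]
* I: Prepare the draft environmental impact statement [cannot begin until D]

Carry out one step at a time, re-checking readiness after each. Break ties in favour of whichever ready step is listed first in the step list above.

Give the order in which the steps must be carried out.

B, D, E, F, G, A, H, C, I

Only B has no prerequisites, so it is first.
Next only D has its prerequisites met → D.
Ready: E, F and I. E is listed earlier → E.
Ready: F, H and I. F is listed earlier → F.
G, H and I are all available; G is listed earlier → G.
A now also ready, so the ready set is {A, H, I}; A is listed earlier → A.
H and I are both available; H is listed earlier → H.
C now also ready, so the ready set is {C, I}; C is listed earlier → C.
Next only I has its prerequisites met → I.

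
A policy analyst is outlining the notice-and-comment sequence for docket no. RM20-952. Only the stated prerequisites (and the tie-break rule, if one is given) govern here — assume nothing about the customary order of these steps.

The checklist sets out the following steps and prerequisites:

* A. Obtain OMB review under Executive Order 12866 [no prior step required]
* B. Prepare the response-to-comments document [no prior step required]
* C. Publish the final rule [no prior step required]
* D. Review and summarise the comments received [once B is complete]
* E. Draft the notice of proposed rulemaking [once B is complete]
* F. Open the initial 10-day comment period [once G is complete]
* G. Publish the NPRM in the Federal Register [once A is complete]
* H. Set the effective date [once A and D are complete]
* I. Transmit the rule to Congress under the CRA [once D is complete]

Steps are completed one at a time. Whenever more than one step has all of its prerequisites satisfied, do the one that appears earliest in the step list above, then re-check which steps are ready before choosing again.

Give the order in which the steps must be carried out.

A B C D E G F H I

Nothing is required for A, B and C. A is listed earlier → A first.
G now also ready, so the ready set is {B, C, G}; B is listed earlier → B.
C, D, E and G are all available; C is listed earlier → C.
Now D, E and G have their prerequisites met. D is listed earlier, so D next.
Now E, G, H and I have their prerequisites met. E is listed earlier, so E next.
Now G, H and I have their prerequisites met. G is listed earlier, so G next.
F now also ready, so the ready set is {F, H, I}; F is listed earlier → F.
H and I are both available; H is listed earlier → H.
I needed D, now all done → I.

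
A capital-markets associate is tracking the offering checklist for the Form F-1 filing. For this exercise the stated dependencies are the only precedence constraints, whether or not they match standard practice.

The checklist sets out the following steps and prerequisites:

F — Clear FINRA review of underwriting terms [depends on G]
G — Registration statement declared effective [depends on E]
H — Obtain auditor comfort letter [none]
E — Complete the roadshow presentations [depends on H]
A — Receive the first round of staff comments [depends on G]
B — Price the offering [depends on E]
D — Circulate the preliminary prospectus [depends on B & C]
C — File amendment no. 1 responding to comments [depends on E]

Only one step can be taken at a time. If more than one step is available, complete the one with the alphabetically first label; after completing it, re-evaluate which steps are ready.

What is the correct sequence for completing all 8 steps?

H, E, B, C, D, G, A, F

Only H has no prerequisites, so it is first.
Next only E has its prerequisites met → E.
Now B, C and G have their prerequisites met. B has the earlier label, so B next.
Now C and G have their prerequisites met. C has the earlier label, so C next.
D and G are both available; D has the earlier label → D.
G is the only step now ready → G.
Now A and F have their prerequisites met. A has the earlier label, so A next.
That leaves F as the only ready step → F.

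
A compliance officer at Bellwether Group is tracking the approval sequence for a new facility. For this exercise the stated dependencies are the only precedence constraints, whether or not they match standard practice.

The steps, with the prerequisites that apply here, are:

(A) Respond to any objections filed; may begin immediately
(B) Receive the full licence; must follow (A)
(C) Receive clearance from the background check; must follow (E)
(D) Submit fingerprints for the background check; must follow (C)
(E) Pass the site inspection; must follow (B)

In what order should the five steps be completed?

Only (A) has no prerequisites, so it is first.
(B) needed (A), now all done → (B).
(E) needed (B), now all done → (E).
(C) needed (E), now all done → (C).
That leaves (D) as the only ready step → (D).

(A) (B) (E) (C) (D)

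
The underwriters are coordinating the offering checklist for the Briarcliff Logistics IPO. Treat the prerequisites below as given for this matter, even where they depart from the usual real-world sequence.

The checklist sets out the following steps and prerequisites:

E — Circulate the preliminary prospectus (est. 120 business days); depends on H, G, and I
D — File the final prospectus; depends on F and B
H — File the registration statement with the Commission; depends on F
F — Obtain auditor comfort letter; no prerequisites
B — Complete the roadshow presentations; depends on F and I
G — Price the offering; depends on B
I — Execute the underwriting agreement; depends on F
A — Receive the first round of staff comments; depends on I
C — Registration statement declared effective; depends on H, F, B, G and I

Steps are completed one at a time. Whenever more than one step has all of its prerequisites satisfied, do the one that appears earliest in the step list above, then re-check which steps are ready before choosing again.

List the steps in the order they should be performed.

F H I B D G E A C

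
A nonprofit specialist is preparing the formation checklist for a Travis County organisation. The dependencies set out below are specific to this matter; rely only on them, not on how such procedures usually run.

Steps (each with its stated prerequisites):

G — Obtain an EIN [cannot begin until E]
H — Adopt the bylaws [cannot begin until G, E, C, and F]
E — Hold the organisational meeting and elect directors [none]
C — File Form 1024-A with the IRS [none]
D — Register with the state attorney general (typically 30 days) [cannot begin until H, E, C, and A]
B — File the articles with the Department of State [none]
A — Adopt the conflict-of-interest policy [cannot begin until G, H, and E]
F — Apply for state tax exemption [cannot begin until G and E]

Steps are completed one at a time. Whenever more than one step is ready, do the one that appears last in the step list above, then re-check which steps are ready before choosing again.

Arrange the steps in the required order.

B, C, E, G, F, H, A, D

Nothing is required for B, C and E. B is listed later → B first.
Ready: C and E. C is listed later → C.
E is the only step now ready → E.
G needed E, now all done → G.
F is the only step now ready → F.
H is the only step now ready → H.
A is the only step now ready → A.
D needed A, C, E and H, now all done → D.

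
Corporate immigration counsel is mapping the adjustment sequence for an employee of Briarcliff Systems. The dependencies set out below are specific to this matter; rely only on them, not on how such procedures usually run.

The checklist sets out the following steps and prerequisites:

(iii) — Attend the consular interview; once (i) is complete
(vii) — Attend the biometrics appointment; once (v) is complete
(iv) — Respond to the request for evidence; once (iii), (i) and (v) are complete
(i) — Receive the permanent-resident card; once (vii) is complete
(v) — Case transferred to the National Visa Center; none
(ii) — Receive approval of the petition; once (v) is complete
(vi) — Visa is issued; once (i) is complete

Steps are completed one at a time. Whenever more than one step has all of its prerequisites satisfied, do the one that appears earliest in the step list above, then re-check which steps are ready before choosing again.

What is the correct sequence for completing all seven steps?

(v), (vii), (i), (iii), (iv), (ii), (vi)

(v) has no prerequisites → (v) first.
Now (vii) and (ii) have their prerequisites met. (vii) is listed earlier, so (vii) next.
Ready: (i) and (ii). (i) is listed earlier → (i).
(iii) and (vi) now also ready, so the ready set is {(iii), (ii), (vi)}; (iii) is listed earlier → (iii).
(iv) now also ready, so the ready set is {(iv), (ii), (vi)}; (iv) is listed earlier → (iv).
Now (ii) and (vi) have their prerequisites met. (ii) is listed earlier, so (ii) next.
Next only (vi) has its prerequisites met → (vi).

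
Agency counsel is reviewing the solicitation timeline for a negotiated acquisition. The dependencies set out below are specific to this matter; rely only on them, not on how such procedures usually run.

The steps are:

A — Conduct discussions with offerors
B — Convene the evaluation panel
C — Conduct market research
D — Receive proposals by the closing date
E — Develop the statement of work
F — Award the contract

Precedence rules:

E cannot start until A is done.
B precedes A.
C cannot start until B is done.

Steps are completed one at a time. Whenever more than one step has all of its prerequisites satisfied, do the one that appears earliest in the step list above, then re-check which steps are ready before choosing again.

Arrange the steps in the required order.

B, D and F have no prerequisites; B is listed earlier, so B is first.
Now A, C, D and F have their prerequisites met. A is listed earlier, so A next.
Now C, D, E and F have their prerequisites met. C is listed earlier, so C next.
D, E and F are all available; D is listed earlier → D.
Now E and F have their prerequisites met. E is listed earlier, so E next.
That leaves F as the only ready step → F.

B A C D E F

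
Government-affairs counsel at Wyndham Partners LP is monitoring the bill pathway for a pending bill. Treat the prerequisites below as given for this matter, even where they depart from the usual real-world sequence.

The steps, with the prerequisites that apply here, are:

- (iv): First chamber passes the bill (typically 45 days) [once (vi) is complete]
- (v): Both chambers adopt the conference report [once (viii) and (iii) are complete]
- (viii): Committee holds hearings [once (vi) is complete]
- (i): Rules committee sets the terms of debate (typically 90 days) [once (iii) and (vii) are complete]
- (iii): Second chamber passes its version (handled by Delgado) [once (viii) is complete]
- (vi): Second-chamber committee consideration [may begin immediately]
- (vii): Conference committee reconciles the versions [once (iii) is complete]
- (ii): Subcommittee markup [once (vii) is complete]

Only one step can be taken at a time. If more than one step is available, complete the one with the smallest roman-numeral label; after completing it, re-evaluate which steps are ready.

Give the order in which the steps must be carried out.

Only (vi) has no prerequisites, so it is first.
Now (iv) and (viii) have their prerequisites met. (iv) has the earlier label, so (iv) next.
Next only (viii) has its prerequisites met → (viii).
(iii) is the only step now ready → (iii).
Ready: (v) and (vii). (v) has the earlier label → (v).
Next only (vii) has its prerequisites met → (vii).
Now (i) and (ii) have their prerequisites met. (i) has the earlier label, so (i) next.
That leaves (ii) as the only ready step → (ii).

(vi), (iv), (viii), (iii), (v), (vii), (i), (ii)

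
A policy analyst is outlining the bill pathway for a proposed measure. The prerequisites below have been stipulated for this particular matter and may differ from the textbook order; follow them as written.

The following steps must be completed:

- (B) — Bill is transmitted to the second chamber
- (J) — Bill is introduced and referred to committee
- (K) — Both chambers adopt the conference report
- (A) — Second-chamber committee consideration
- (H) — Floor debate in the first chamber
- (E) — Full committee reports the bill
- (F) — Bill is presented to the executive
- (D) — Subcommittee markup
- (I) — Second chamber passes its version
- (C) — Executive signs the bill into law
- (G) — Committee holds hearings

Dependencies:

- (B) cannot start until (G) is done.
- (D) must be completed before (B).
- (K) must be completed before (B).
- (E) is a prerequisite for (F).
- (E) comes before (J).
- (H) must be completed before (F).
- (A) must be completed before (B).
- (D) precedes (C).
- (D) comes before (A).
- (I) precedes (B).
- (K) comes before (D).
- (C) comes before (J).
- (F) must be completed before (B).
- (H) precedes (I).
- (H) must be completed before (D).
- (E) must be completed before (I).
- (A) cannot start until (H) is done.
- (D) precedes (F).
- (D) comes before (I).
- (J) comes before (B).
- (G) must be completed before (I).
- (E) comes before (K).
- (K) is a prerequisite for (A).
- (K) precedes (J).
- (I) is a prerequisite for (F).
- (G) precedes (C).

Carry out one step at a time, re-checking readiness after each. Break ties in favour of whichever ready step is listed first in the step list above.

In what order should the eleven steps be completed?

(H) (E) (K) (D) (A) (G) (I) (F) (C) (J) (B)

(H), (E) and (G) have no prerequisites; (H) is listed earlier, so (H) is first.
Now (E) and (G) have their prerequisites met. (E) is listed earlier, so (E) next.
(K) and (G) are both available; (K) is listed earlier → (K).
Ready: (D) and (G). (D) is listed earlier → (D).
Now (A) and (G) have their prerequisites met. (A) is listed earlier, so (A) next.
(G) is the only step now ready → (G).
Ready: (I) and (C). (I) is listed earlier → (I).
Now (F) and (C) have their prerequisites met. (F) is listed earlier, so (F) next.
Next only (C) has its prerequisites met → (C).
(J) is the only step now ready → (J).
(B) needed (J), (K), (A), (F), (D), (I) and (G), now all done → (B).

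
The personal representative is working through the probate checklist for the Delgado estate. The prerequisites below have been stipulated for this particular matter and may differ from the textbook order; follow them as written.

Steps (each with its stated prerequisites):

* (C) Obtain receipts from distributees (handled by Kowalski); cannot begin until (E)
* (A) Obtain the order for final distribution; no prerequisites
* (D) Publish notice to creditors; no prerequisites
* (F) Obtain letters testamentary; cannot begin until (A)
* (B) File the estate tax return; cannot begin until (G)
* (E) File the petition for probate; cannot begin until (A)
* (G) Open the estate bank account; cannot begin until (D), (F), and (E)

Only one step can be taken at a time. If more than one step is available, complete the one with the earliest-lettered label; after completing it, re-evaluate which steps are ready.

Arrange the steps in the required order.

Nothing is required for (A) and (D). (A) has the earlier label → (A) first.
(E) and (F) now also ready, so the ready set is {(D), (E), (F)}; (D) has the earlier label → (D).
Now (E) and (F) have their prerequisites met. (E) has the earlier label, so (E) next.
(C) now also ready, so the ready set is {(C), (F)}; (C) has the earlier label → (C).
That leaves (F) as the only ready step → (F).
(G) needed (D), (E) and (F), now all done → (G).
(B) is the only step now ready → (B).

(A) (D) (E) (C) (F) (G) (B)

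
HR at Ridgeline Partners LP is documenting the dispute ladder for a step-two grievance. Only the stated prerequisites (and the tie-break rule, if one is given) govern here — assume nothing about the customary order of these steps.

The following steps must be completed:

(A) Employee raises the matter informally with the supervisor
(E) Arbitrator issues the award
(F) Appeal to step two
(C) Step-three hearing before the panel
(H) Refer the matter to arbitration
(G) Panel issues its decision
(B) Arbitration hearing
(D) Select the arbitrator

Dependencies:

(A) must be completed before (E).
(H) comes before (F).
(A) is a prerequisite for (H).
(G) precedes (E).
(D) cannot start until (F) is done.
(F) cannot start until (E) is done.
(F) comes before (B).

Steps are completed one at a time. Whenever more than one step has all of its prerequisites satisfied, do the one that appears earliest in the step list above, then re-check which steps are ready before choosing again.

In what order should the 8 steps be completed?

Nothing is required for (A), (C) and (G). (A) is listed earlier → (A) first.
(H) now also ready, so the ready set is {(C), (H), (G)}; (C) is listed earlier → (C).
(H) and (G) are both available; (H) is listed earlier → (H).
That leaves (G) as the only ready step → (G).
(E) needed (A) and (G), now all done → (E).
Next only (F) has its prerequisites met → (F).
Ready: (B) and (D). (B) is listed earlier → (B).
(D) is the only step now ready → (D).

(A) → (C) → (H) → (G) → (E) → (F) → (B) → (D)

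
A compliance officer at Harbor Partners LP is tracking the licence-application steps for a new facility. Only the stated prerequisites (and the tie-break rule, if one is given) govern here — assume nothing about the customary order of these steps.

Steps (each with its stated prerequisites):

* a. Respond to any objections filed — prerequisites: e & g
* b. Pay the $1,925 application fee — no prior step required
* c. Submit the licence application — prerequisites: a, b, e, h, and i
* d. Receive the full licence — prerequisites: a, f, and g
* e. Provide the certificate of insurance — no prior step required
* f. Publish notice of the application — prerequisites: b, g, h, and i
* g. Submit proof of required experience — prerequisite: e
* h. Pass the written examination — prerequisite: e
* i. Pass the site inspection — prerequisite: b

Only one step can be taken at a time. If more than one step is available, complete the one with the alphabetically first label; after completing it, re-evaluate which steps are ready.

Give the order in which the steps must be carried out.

Nothing is required for b and e. b has the earlier label → b first.
e and i are both available; e has the earlier label → e.
Now g, h and i have their prerequisites met. g has the earlier label, so g next.
a now also ready, so the ready set is {a, h, i}; a has the earlier label → a.
Now h and i have their prerequisites met. h has the earlier label, so h next.
That leaves i as the only ready step → i.
Ready: c and f. c has the earlier label → c.
f needed b, g, h and i, now all done → f.
d needed a, f and g, now all done → d.

b, e, g, a, h, i, c, f, d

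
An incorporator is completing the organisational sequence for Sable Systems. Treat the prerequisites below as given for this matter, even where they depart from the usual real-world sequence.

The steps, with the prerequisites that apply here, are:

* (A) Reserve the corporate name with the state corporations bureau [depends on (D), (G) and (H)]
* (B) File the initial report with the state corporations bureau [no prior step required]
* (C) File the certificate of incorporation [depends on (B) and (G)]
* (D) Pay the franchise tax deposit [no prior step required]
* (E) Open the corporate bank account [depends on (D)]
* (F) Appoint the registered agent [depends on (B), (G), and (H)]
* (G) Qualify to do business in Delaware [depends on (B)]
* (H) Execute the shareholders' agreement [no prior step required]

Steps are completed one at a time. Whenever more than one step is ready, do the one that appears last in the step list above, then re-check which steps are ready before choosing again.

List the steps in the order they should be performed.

Nothing is required for (H), (D) and (B). (H) is listed later → (H) first.
Ready: (D) and (B). (D) is listed later → (D).
(E) and (B) are both available; (E) is listed later → (E).
(B) is the only step now ready → (B).
(G) needed (B), now all done → (G).
(F), (C) and (A) are all available; (F) is listed later → (F).
Ready: (C) and (A). (C) is listed later → (C).
(A) is the only step now ready → (A).

(H), (D), (E), (B), (G), (F), (C), (A)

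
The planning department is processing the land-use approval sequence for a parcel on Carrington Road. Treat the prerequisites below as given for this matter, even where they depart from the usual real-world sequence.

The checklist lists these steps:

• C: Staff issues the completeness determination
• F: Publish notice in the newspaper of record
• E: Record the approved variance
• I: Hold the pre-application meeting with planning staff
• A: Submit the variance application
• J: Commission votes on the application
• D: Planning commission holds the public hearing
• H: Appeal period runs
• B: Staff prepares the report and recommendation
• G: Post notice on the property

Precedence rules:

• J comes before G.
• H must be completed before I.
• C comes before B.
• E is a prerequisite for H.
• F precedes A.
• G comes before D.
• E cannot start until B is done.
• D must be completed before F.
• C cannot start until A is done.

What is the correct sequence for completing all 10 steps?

Only J has no prerequisites, so it is first.
G needed J, now all done → G.
Next only D has its prerequisites met → D.
F needed D, now all done → F.
A needed F, now all done → A.
Next only C has its prerequisites met → C.
That leaves B as the only ready step → B.
E is the only step now ready → E.
H needed E, now all done → H.
I is the only step now ready → I.

J, G, D, F, A, C, B, E, H, I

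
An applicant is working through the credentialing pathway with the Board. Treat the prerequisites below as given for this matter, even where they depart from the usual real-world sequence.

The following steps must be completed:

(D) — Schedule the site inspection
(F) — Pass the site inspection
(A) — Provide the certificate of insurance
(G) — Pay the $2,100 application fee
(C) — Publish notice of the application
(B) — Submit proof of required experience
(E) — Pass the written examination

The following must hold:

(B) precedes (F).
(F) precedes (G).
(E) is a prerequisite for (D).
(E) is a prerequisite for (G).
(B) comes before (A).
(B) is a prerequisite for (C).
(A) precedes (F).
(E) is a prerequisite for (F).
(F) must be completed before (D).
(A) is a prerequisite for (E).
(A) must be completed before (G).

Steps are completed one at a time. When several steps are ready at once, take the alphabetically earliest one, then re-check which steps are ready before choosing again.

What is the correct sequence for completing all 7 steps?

(B) (A) (C) (E) (F) (D) (G)

(B) is the only step with nothing outstanding, so it goes first.
Now (A) and (C) have their prerequisites met. (A) has the earlier label, so (A) next.
(E) now also ready, so the ready set is {(C), (E)}; (C) has the earlier label → (C).
That leaves (E) as the only ready step → (E).
That leaves (F) as the only ready step → (F).
Ready: (D) and (G). (D) has the earlier label → (D).
That leaves (G) as the only ready step → (G).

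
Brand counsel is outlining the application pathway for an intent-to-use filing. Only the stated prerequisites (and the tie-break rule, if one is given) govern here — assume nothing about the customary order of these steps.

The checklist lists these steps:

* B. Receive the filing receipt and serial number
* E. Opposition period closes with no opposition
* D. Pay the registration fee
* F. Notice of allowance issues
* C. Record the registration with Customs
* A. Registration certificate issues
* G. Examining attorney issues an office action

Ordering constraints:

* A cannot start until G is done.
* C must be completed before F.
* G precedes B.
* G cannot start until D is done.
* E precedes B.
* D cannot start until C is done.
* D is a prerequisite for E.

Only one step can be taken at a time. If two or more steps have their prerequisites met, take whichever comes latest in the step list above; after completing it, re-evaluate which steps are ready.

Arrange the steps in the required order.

C, F, D, G, A, E, B

C is the only step with nothing outstanding, so it goes first.
F and D are both available; F is listed later → F.
D is the only step now ready → D.
Now G and E have their prerequisites met. G is listed later, so G next.
A and E are both available; A is listed later → A.
Next only E has its prerequisites met → E.
B is the only step now ready → B.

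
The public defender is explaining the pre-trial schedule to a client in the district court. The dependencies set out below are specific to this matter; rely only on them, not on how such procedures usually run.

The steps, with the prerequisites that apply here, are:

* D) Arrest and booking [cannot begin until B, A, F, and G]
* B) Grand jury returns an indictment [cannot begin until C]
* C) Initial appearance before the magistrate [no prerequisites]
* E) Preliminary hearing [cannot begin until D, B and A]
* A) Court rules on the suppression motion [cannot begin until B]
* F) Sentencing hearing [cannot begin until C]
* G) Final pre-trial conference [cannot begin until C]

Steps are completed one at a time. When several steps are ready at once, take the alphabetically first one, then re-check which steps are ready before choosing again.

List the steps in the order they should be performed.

C, B, A, F, G, D, E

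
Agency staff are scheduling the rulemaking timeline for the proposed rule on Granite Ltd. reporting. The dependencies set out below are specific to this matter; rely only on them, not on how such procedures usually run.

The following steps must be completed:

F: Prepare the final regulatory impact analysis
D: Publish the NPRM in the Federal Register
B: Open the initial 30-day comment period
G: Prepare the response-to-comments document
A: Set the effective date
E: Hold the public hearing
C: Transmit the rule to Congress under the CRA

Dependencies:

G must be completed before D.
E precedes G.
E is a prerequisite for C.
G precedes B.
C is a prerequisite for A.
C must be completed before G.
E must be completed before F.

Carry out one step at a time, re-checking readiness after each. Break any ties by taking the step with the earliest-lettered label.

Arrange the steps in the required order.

Only E has no prerequisites, so it is first.
Ready: C and F. C has the earlier label → C.
Ready: A, F and G. A has the earlier label → A.
Now F and G have their prerequisites met. F has the earlier label, so F next.
That leaves G as the only ready step → G.
Now B and D have their prerequisites met. B has the earlier label, so B next.
D is the only step now ready → D.

E, C, A, F, G, B, D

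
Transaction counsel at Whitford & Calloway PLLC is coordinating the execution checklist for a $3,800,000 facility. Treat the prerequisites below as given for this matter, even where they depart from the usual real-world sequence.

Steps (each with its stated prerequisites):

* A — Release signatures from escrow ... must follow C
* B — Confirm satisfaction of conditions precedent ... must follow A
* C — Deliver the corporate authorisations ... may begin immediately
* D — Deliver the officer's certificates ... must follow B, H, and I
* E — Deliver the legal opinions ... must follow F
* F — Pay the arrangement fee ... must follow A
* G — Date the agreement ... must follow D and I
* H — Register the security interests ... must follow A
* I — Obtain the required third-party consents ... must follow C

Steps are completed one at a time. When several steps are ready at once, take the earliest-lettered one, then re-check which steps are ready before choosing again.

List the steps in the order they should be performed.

C is the only step with nothing outstanding, so it goes first.
A and I are both available; A has the earlier label → A.
B, F, H and I are all available; B has the earlier label → B.
Now F, H and I have their prerequisites met. F has the earlier label, so F next.
Ready: E, H and I. E has the earlier label → E.
Now H and I have their prerequisites met. H has the earlier label, so H next.
I needed C, now all done → I.
D is the only step now ready → D.
That leaves G as the only ready step → G.

C, A, B, F, E, H, I, D, G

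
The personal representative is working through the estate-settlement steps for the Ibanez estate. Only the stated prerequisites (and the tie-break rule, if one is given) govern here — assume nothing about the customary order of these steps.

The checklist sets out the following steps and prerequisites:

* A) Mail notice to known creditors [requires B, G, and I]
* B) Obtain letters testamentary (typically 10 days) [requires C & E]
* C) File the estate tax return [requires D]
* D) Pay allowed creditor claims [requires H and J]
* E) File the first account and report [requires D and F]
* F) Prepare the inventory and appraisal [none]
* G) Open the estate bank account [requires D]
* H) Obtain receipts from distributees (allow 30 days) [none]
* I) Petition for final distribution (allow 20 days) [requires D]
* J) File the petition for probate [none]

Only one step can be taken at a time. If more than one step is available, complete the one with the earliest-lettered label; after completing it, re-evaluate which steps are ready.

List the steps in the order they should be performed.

F H J D C E B G I A

F, H and J have no prerequisites; F has the earlier label, so F is first.
H and J are both available; H has the earlier label → H.
Next only J has its prerequisites met → J.
D is the only step now ready → D.
Now C, E, G and I have their prerequisites met. C has the earlier label, so C next.
E, G and I are all available; E has the earlier label → E.
B now also ready, so the ready set is {B, G, I}; B has the earlier label → B.
Ready: G and I. G has the earlier label → G.
I needed D, now all done → I.
A is the only step now ready → A.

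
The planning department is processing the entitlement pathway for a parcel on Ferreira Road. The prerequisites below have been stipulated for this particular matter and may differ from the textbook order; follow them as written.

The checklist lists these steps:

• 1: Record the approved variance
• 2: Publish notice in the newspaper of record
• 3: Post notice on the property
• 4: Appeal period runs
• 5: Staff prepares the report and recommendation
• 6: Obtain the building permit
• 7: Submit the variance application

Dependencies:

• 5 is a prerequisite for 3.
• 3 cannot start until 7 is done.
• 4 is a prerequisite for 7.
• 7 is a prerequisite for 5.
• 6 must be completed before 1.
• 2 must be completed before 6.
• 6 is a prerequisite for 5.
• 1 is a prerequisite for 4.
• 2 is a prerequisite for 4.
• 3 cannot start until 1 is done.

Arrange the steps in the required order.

Only 2 has no prerequisites, so it is first.
6 needed 2, now all done → 6.
1 needed 6, now all done → 1.
4 needed 1 and 2, now all done → 4.
7 needed 4, now all done → 7.
5 needed 6 and 7, now all done → 5.
3 is the only step now ready → 3.

2 → 6 → 1 → 4 → 7 → 5 → 3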